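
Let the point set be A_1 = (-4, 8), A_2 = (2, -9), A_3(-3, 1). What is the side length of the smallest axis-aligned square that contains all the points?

17

The bounding box has width 6 and height 17.
An axis-aligned square enclosing the set must have side ≥ max(width, height).
So the minimum side is max(6, 17) = 17.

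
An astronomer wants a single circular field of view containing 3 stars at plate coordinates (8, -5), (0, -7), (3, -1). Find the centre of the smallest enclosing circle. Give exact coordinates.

(53/14, -36/7)

Call the three points A, B, C in the order given.
Side lengths²: AB² = 68, AC² = 41, BC² = 45.
Since AB² = 68 < 45 + 41 = 86, the triangle is acute, so the smallest enclosing circle is the circumcircle.
Circumcentre = (53/14, -36/7), r² = 3485/196.
Centre = (53/14, -36/7).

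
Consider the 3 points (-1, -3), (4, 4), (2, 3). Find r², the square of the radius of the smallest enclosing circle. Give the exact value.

Call the three points A, B, C in the order given.
Side lengths²: AB² = 74, AC² = 45, BC² = 5.
Since AB² = 74 ≥ 45 + 5 = 50, the angle opposite AB is not acute, so the smallest enclosing circle has AB as diameter.
Centre = midpoint of AB = (1.5, 0.5), r² = 74/4 = 18.5.

18.5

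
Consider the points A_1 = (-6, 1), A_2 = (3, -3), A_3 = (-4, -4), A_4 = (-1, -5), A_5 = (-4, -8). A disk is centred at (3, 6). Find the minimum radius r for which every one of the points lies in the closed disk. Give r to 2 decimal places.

The required radius is the distance from (3, 6) to the farthest point.
Squared distances: 106, 81, 149, 137, 245.
Maximum is 245, attained at A_5.
r = √245 ≈ 15.65.

15.65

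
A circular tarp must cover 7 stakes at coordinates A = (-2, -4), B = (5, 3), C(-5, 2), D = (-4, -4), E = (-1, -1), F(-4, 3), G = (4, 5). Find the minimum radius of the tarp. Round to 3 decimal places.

The farthest pair is D–G with squared distance 145. The circle on this segment as diameter has centre (0, 0.5) and r² = 145/4 = 36.25.
Check A: distance² to centre = 24.25 ≤ 36.25, so it lies inside.
All remaining points lie in this disk, and no smaller disk contains both endpoints, so this is the minimum enclosing circle.
r = √(36.25) ≈ 6.021.

6.021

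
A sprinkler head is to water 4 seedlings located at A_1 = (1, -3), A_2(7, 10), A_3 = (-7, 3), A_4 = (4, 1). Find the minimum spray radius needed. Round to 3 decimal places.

A smallest enclosing disk is always determined by at most three of the input points on its boundary.
The minimum enclosing circle is determined by three boundary points: A_1, A_2, A_3.
Their circumcentre is (0.75, 5) with r² = 64.0625.
The farthest remaining point A_4 is at distance² 26.5625 ≤ 64.0625.
r = √(64.0625) ≈ 8.004.

8.004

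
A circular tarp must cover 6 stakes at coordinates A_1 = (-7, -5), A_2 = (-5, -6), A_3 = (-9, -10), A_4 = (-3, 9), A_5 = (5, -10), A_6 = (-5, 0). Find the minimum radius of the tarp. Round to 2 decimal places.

10.81

A smallest enclosing disk is always determined by at most three of the input points on its boundary.
The minimum enclosing circle is determined by three boundary points: A_3, A_4, A_5.
Their circumcentre is (-2, -67/38) with r² = 168725/1444.
The farthest remaining point A_1 is at distance² 51229/1444 ≤ 168725/1444.
r = √(168725/1444) ≈ 10.81.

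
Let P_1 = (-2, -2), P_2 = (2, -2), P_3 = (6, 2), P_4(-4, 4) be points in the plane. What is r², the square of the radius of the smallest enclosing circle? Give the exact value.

The minimum enclosing circle is determined by three boundary points: P_1, P_3, P_4.
Their circumcentre is (6/7, 16/7) with r² = 1300/49.
The farthest remaining point P_2 is at distance² 964/49 ≤ 1300/49.

1300/49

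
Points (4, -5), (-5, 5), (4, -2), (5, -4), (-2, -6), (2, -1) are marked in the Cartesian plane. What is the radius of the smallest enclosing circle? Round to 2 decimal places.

The minimum enclosing circle is determined by three boundary points: (4, -5), (-5, 5), (5, -4).
Their circumcentre is (-9/38, 9/38) with r² = 32761/722.
The farthest remaining point (-2, -6) is at distance² 30329/722 ≤ 32761/722.
r = √(32761/722) ≈ 6.74.

6.74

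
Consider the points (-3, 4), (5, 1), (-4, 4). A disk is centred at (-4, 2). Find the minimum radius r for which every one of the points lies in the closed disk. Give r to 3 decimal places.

The required radius is the distance from (-4, 2) to the farthest point.
Squared distances: 5, 82, 4.
Maximum is 82, attained at (5, 1).
r = √82 ≈ 9.055.

9.055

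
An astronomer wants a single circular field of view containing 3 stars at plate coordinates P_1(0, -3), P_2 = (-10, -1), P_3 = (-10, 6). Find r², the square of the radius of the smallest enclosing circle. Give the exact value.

45.25

Side lengths²: P_1P_2² = 104, P_1P_3² = 181, P_2P_3² = 49.
Since P_1P_3² = 181 ≥ 104 + 49 = 153, the angle opposite P_1P_3 is not acute, so the smallest enclosing circle has P_1P_3 as diameter.
Centre = midpoint of P_1P_3 = (-5, 1.5), r² = 181/4 = 45.25.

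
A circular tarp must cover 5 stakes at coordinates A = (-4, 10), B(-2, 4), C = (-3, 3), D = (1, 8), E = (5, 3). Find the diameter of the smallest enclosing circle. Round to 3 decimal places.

11.402

A smallest enclosing disk is always determined by at most three of the input points on its boundary.
The farthest pair is A–E with squared distance 130. The circle on this segment as diameter has centre (0.5, 6.5) and r² = 130/4 = 32.5.
Check B: distance² to centre = 12.5 ≤ 32.5, so it lies inside.
All remaining points lie in this disk, and no smaller disk contains both endpoints, so this is the minimum enclosing circle.
Diameter = 2r = 2√(32.5) ≈ 11.402.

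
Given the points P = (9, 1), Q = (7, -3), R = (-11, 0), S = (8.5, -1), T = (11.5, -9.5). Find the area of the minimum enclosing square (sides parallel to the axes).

The bounding box has width 22.5 and height 10.5.
An axis-aligned square enclosing the set must have side ≥ max(width, height).
So the minimum side is max(22.5, 10.5) = 22.5.
Area = 22.5² = 506.25.

506.25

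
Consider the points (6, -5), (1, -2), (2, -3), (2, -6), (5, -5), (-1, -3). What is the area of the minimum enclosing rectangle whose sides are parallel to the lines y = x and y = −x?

In coordinates u = x + y, v = x − y the rectangle is axis-aligned; the map (x,y)→(u,v) scales areas by 2.
u-values: 1, -1, -1, -4, 0, -4; range = 1 − (-4) = 5.
v-values: 11, 3, 5, 8, 10, 2; range = 11 − 2 = 9.
Area = (5 × 9) / 2 = 22.5.

22.5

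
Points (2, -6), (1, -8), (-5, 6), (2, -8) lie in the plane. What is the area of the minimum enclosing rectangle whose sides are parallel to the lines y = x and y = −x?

84

In coordinates u = x + y, v = x − y the rectangle is axis-aligned; the map (x,y)→(u,v) scales areas by 2.
u-values: -4, -7, 1, -6; range = 1 − (-7) = 8.
v-values: 8, 9, -11, 10; range = 10 − (-11) = 21.
Area = (8 × 21) / 2 = 84.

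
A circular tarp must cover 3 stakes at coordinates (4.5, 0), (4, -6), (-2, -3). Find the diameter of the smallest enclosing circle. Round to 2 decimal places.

7.71

Call the three points A, B, C in the order given.
Side lengths²: AB² = 36.25, AC² = 51.25, BC² = 45.
Since AC² = 51.25 < 45 + 36.25 = 81.25, the triangle is acute, so the smallest enclosing circle is the circumcircle.
Circumcentre = (1.85, -2.8), r² = 14.8625.
Diameter = 2r = 2√(14.8625) ≈ 7.71.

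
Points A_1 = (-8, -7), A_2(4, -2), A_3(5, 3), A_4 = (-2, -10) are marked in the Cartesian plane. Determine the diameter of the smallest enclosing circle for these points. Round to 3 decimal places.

By Welzl's lemma the MEC is supported by two points (diametrically opposite) or three points (on a circumcircle).
The farthest pair is A_1–A_3 with squared distance 269. The circle on this segment as diameter has centre (-1.5, -2) and r² = 269/4 = 67.25.
Check A_2: distance² to centre = 30.25 ≤ 67.25, so it lies inside.
All remaining points lie in this disk, and no smaller disk contains both endpoints, so this is the minimum enclosing circle.
Diameter = 2r = 2√(67.25) ≈ 16.401.

16.401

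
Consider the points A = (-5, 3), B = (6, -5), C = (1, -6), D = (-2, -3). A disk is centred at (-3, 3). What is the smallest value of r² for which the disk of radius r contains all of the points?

145

The required radius is the distance from (-3, 3) to the farthest point.
Squared distances: 4, 145, 97, 37.
Maximum is 145, attained at B.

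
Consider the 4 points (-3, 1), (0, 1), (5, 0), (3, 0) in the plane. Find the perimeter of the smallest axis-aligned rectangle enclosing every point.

18

Width = max x − min x = 5 − (-3) = 8.
Height = max y − min y = 1 − 0 = 1.
Perimeter = 2(8 + 1) = 18.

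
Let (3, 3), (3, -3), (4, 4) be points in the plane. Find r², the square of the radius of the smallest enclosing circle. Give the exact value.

12.5

Call the three points A, B, C in the order given.
Side lengths²: AB² = 36, AC² = 2, BC² = 50.
Since BC² = 50 ≥ 36 + 2 = 38, the angle opposite BC is not acute, so the smallest enclosing circle has BC as diameter.
Centre = midpoint of BC = (3.5, 0.5), r² = 50/4 = 12.5.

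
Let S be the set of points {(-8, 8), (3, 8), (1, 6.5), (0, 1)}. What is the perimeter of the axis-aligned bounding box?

Width = max x − min x = 3 − (-8) = 11.
Height = max y − min y = 8 − 1 = 7.
Perimeter = 2(11 + 7) = 36.

36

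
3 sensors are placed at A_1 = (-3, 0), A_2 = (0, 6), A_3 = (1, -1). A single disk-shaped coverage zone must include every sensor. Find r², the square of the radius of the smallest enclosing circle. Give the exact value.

2125/162

Side lengths²: A_1A_2² = 45, A_1A_3² = 17, A_2A_3² = 50.
Since A_2A_3² = 50 < 45 + 17 = 62, the triangle is acute, so the smallest enclosing circle is the circumcircle.
Circumcentre = (-5/18, 43/18), r² = 2125/162.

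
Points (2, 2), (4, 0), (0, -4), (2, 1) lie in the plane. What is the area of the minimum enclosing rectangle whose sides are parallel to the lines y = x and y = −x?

16

In coordinates u = x + y, v = x − y the rectangle is axis-aligned; the map (x,y)→(u,v) scales areas by 2.
u-values: 4, 4, -4, 3; range = 4 − (-4) = 8.
v-values: 0, 4, 4, 1; range = 4 − 0 = 4.
Area = (8 × 4) / 2 = 16.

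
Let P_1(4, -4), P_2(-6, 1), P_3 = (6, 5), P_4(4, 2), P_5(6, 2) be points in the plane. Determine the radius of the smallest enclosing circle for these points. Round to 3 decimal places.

6.519

The minimum enclosing circle of a finite set is fixed by two of the points (as a diameter) or three (as a circumcircle).
The minimum enclosing circle is determined by three boundary points: P_1, P_2, P_3.
Their circumcentre is (0.5, 1.5) with r² = 42.5.
The farthest remaining point P_5 is at distance² 30.5 ≤ 42.5.
r = √(42.5) ≈ 6.519.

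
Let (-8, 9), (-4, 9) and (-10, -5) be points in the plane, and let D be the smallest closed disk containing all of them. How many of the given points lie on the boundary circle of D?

2

Call the three points A, B, C in the order given.
Side lengths²: AB² = 16, AC² = 200, BC² = 232.
Since BC² = 232 ≥ 200 + 16 = 216, the angle opposite BC is not acute, so the smallest enclosing circle has BC as diameter.
Centre = midpoint of BC = (-7, 2), r² = 232/4 = 58.
The points at distance exactly r from the centre are (-4, 9), (-10, -5) — 2 points.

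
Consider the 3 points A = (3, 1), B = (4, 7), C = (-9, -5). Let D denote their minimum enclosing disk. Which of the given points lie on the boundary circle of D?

Side lengths²: AB² = 37, AC² = 180, BC² = 313.
Since BC² = 313 ≥ 180 + 37 = 217, the angle opposite BC is not acute, so the smallest enclosing circle has BC as diameter.
Centre = midpoint of BC = (-2.5, 1), r² = 313/4 = 78.25.
The points at distance exactly r from the centre are B, C — 2 points.

B, C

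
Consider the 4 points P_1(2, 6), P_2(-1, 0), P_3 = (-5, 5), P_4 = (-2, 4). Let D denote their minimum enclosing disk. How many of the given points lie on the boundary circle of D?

The minimum enclosing circle of a finite set is fixed by two of the points (as a diameter) or three (as a circumcircle).
The minimum enclosing circle is determined by three boundary points: P_1, P_2, P_3.
Their circumcentre is (-33/26, 101/26) with r² = 5125/338.
The farthest remaining point P_4 is at distance² 185/338 ≤ 5125/338.
The points at distance exactly r from the centre are P_1, P_2, P_3 — 3 points.

3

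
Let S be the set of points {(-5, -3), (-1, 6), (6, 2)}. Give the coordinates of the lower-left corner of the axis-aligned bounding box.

(-5, -3)

x-range [-5, 6], y-range [-3, 6].
The lower-left corner is (-5, -3).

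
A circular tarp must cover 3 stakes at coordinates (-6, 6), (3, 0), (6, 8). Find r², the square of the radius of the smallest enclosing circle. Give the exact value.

Call the three points A, B, C in the order given.
Side lengths²: AB² = 117, AC² = 148, BC² = 73.
Since AC² = 148 < 117 + 73 = 190, the triangle is acute, so the smallest enclosing circle is the circumcircle.
Circumcentre = (7/30, 5.6), r² = 35113/900.

35113/900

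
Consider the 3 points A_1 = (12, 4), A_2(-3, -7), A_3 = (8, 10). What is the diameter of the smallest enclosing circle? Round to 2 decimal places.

20.25

Side lengths²: A_1A_2² = 346, A_1A_3² = 52, A_2A_3² = 410.
Since A_2A_3² = 410 ≥ 346 + 52 = 398, the angle opposite A_2A_3 is not acute, so the smallest enclosing circle has A_2A_3 as diameter.
Centre = midpoint of A_2A_3 = (2.5, 1.5), r² = 410/4 = 102.5.
Diameter = 2r = 2√(102.5) ≈ 20.25.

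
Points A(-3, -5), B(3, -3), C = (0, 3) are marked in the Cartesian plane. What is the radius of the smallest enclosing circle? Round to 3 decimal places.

4.315

Side lengths²: AB² = 40, AC² = 73, BC² = 45.
Since AC² = 73 < 45 + 40 = 85, the triangle is acute, so the smallest enclosing circle is the circumcircle.
Circumcentre = (-13/14, -17/14), r² = 1825/98.
r = √(1825/98) ≈ 4.315.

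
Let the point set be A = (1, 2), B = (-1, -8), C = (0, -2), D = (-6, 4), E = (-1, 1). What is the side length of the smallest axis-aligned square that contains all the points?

The bounding box has width 7 and height 12.
An axis-aligned square enclosing the set must have side ≥ max(width, height).
So the minimum side is max(7, 12) = 12.

12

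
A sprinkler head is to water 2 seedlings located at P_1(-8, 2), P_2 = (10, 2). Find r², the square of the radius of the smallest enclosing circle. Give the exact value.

81

The smallest circle enclosing two points has them as diameter endpoints.
Centre = midpoint = (1, 2); r² = |P_1P_2|²/4 = 324/4 = 81.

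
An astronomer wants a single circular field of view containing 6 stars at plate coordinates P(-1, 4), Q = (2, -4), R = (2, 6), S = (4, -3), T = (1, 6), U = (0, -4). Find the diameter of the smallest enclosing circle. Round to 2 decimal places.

The farthest pair is R–U with squared distance 104. The circle on this segment as diameter has centre (1, 1) and r² = 104/4 = 26.
Check P: distance² to centre = 13 ≤ 26, so it lies inside.
All remaining points lie in this disk, and no smaller disk contains both endpoints, so this is the minimum enclosing circle.
Diameter = 2r = 2√26 ≈ 10.20.

10.20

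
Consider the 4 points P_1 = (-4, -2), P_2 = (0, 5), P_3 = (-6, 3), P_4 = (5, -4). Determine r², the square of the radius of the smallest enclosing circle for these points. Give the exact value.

The minimum enclosing circle of a finite set is fixed by two of the points (as a diameter) or three (as a circumcircle).
The farthest pair is P_3–P_4 with squared distance 170. The circle on this segment as diameter has centre (-0.5, -0.5) and r² = 170/4 = 42.5.
Check P_1: distance² to centre = 14.5 ≤ 42.5, so it lies inside.
All remaining points lie in this disk, and no smaller disk contains both endpoints, so this is the minimum enclosing circle.

42.5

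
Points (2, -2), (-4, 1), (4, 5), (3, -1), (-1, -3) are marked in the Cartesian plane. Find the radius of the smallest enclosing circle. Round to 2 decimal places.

A smallest enclosing disk is always determined by at most three of the input points on its boundary.
The minimum enclosing circle is determined by three boundary points: (-4, 1), (4, 5), (-1, -3).
Their circumcentre is (17/22, 16/11) with r² = 11125/484.
The farthest remaining point (2, -2) is at distance² 6505/484 ≤ 11125/484.
r = √(11125/484) ≈ 4.79.

4.79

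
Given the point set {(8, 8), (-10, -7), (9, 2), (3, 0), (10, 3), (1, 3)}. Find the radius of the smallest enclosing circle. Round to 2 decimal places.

11.72

The minimum enclosing circle of a finite set is fixed by two of the points (as a diameter) or three (as a circumcircle).
The farthest pair is (8, 8)–(-10, -7) with squared distance 549. The circle on this segment as diameter has centre (-1, 0.5) and r² = 549/4 = 137.25.
Check (9, 2): distance² to centre = 102.25 ≤ 137.25, so it lies inside.
All remaining points lie in this disk, and no smaller disk contains both endpoints, so this is the minimum enclosing circle.
r = √(137.25) ≈ 11.72.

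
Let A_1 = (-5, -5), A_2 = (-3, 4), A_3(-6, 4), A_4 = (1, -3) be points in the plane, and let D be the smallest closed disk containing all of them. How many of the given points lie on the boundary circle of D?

The minimum enclosing circle is determined by three boundary points: A_1, A_3, A_4.
Their circumcentre is (-3.25, -0.25) with r² = 25.625.
The farthest remaining point A_2 is at distance² 18.125 ≤ 25.625.
The points at distance exactly r from the centre are A_1, A_3, A_4 — 3 points.

3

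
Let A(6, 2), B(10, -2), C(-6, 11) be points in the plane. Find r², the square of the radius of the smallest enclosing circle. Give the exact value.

106.25

Side lengths²: AB² = 32, AC² = 225, BC² = 425.
Since BC² = 425 ≥ 225 + 32 = 257, the angle opposite BC is not acute, so the smallest enclosing circle has BC as diameter.
Centre = midpoint of BC = (2, 4.5), r² = 425/4 = 106.25.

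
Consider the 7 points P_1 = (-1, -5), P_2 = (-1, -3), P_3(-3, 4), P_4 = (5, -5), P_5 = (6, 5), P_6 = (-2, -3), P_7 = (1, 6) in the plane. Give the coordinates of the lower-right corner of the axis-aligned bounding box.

(6, -5)

x-range [-3, 6], y-range [-5, 6].
The lower-right corner is (6, -5).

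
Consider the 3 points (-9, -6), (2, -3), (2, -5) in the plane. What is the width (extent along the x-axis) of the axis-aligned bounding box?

max x = 2, min x = -9, so width = 11.

11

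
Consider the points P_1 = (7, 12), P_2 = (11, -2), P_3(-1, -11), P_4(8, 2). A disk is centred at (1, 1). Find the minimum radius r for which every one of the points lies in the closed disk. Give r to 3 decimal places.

The required radius is the distance from (1, 1) to the farthest point.
Squared distances: 157, 109, 148, 50.
Maximum is 157, attained at P_1.
r = √157 ≈ 12.530.

12.530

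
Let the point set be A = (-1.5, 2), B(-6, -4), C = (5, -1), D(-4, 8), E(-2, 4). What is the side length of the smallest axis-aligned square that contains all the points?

The bounding box has width 11 and height 12.
An axis-aligned square enclosing the set must have side ≥ max(width, height).
So the minimum side is max(11, 12) = 12.

12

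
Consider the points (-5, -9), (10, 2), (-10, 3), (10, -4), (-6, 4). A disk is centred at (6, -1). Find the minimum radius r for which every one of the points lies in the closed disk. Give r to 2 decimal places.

16.49

The required radius is the distance from (6, -1) to the farthest point.
Squared distances: 185, 25, 272, 25, 169.
Maximum is 272, attained at (-10, 3).
r = √272 ≈ 16.49.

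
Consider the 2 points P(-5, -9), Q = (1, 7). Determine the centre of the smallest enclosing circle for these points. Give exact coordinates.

The smallest circle enclosing two points has them as diameter endpoints.
Centre = midpoint = (-2, -1); r² = |PQ|²/4 = 292/4 = 73.
Centre = (-2, -1).

(-2, -1)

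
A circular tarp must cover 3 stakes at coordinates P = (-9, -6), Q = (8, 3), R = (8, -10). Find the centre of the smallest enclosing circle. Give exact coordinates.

(19/34, -3.5)

Side lengths²: PQ² = 370, PR² = 305, QR² = 169.
Since PQ² = 370 < 305 + 169 = 474, the triangle is acute, so the smallest enclosing circle is the circumcircle.
Circumcentre = (19/34, -3.5), r² = 56425/578.
Centre = (19/34, -3.5).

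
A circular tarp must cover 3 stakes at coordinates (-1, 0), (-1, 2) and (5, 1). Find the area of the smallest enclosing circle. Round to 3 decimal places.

Call the three points A, B, C in the order given.
Side lengths²: AB² = 4, AC² = 37, BC² = 37.
Since BC² = 37 < 37 + 4 = 41, the triangle is acute, so the smallest enclosing circle is the circumcircle.
Circumcentre = (23/12, 1), r² = 1369/144.
Area = π·r² = π·1369/144 ≈ 29.867.

29.867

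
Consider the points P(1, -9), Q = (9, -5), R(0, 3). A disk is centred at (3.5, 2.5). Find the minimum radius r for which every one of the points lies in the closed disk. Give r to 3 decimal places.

11.769

The required radius is the distance from (3.5, 2.5) to the farthest point.
Squared distances: 138.5, 86.5, 12.5.
Maximum is 138.5, attained at P.
r = √(138.5) ≈ 11.769.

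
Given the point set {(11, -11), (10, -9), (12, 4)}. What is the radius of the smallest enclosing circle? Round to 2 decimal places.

Call the three points A, B, C in the order given.
Side lengths²: AB² = 5, AC² = 226, BC² = 173.
Since AC² = 226 ≥ 173 + 5 = 178, the angle opposite AC is not acute, so the smallest enclosing circle has AC as diameter.
Centre = midpoint of AC = (11.5, -3.5), r² = 226/4 = 56.5.
r = √(56.5) ≈ 7.52.

7.52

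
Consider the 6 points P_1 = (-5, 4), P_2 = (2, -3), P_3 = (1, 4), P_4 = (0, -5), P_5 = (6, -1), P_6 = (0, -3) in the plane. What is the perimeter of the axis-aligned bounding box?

40

Width = max x − min x = 6 − (-5) = 11.
Height = max y − min y = 4 − (-5) = 9.
Perimeter = 2(11 + 9) = 40.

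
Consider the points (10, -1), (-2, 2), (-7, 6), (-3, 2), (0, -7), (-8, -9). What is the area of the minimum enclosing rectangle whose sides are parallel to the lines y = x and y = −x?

In coordinates u = x + y, v = x − y the rectangle is axis-aligned; the map (x,y)→(u,v) scales areas by 2.
u-values: 9, 0, -1, -1, -7, -17; range = 9 − (-17) = 26.
v-values: 11, -4, -13, -5, 7, 1; range = 11 − (-13) = 24.
Area = (26 × 24) / 2 = 312.

312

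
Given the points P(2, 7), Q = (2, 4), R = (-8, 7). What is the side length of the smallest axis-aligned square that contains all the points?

The bounding box has width 10 and height 3.
An axis-aligned square enclosing the set must have side ≥ max(width, height).
So the minimum side is max(10, 3) = 10.

10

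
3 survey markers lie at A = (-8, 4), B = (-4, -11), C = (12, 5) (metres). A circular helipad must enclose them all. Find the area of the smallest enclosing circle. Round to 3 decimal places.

Side lengths²: AB² = 241, AC² = 401, BC² = 512.
Since BC² = 512 < 401 + 241 = 642, the triangle is acute, so the smallest enclosing circle is the circumcircle.
Circumcentre = (87/38, -49/38), r² = 96641/722.
Area = π·r² = π·96641/722 ≈ 420.508.

420.508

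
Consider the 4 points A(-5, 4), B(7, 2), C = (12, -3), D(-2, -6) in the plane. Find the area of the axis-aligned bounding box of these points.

x ranges over [-5, 12], width 17.
y ranges over [-6, 4], height 10.
Area = 17 × 10 = 170.

170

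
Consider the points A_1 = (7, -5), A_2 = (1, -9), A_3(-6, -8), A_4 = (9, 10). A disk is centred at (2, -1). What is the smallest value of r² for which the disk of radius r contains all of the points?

170

The required radius is the distance from (2, -1) to the farthest point.
Squared distances: 41, 65, 113, 170.
Maximum is 170, attained at A_4.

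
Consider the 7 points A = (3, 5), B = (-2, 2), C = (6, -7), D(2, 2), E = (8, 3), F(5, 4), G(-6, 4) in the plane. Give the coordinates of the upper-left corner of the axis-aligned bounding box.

x-range [-6, 8], y-range [-7, 5].
The upper-left corner is (-6, 5).

(-6, 5)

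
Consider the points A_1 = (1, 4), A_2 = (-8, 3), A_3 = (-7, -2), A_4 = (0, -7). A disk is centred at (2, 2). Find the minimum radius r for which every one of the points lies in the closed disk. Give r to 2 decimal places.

The required radius is the distance from (2, 2) to the farthest point.
Squared distances: 5, 101, 97, 85.
Maximum is 101, attained at A_2.
r = √101 ≈ 10.05.

10.05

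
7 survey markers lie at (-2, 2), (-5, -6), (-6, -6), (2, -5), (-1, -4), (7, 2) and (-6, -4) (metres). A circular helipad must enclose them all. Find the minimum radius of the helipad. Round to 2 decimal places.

By Welzl's lemma the MEC is supported by two points (diametrically opposite) or three points (on a circumcircle).
The farthest pair is (-6, -6)–(7, 2) with squared distance 233. The circle on this segment as diameter has centre (0.5, -2) and r² = 233/4 = 58.25.
Check (-2, 2): distance² to centre = 22.25 ≤ 58.25, so it lies inside.
All remaining points lie in this disk, and no smaller disk contains both endpoints, so this is the minimum enclosing circle.
r = √(58.25) ≈ 7.63.

7.63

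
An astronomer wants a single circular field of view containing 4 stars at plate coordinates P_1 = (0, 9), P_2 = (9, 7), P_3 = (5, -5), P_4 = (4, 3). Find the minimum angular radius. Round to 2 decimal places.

7.47

The minimum enclosing circle is determined by three boundary points: P_1, P_2, P_3.
Their circumcentre is (187/58, 131/58) with r² = 93925/1682.
The farthest remaining point P_4 is at distance² 1937/1682 ≤ 93925/1682.
r = √(93925/1682) ≈ 7.47.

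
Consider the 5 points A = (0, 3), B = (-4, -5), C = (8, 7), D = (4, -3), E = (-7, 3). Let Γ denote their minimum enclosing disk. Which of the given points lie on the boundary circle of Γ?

B, C, E

The minimum enclosing circle of a finite set is fixed by two of the points (as a diameter) or three (as a circumcircle).
The minimum enclosing circle is determined by three boundary points: B, C, E.
Their circumcentre is (31/22, 35/22) with r² = 17593/242.
The farthest remaining point D is at distance² 6725/242 ≤ 17593/242.
The points at distance exactly r from the centre are B, C, E — 3 points.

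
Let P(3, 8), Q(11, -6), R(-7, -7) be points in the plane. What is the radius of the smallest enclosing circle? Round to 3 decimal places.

Side lengths²: PQ² = 260, PR² = 325, QR² = 325.
Since QR² = 325 < 325 + 260 = 585, the triangle is acute, so the smallest enclosing circle is the circumcircle.
Circumcentre = (1.75, -2), r² = 101.5625.
r = √(101.5625) ≈ 10.078.

10.078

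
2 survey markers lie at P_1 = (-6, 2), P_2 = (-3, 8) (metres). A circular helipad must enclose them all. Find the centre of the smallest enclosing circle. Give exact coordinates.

The smallest circle enclosing two points has them as diameter endpoints.
Centre = midpoint = (-4.5, 5); r² = |P_1P_2|²/4 = 45/4 = 11.25.
Centre = (-4.5, 5).

(-4.5, 5)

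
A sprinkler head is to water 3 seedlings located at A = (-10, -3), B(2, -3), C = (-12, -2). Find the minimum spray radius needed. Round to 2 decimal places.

7.02

Side lengths²: AB² = 144, AC² = 5, BC² = 197.
Since BC² = 197 ≥ 144 + 5 = 149, the angle opposite BC is not acute, so the smallest enclosing circle has BC as diameter.
Centre = midpoint of BC = (-5, -2.5), r² = 197/4 = 49.25.
r = √(49.25) ≈ 7.02.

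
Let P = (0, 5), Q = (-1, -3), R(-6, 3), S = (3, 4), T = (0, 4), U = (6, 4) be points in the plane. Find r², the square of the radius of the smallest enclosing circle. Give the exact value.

By Welzl's lemma the MEC is supported by two points (diametrically opposite) or three points (on a circumcircle).
The minimum enclosing circle is determined by three boundary points: Q, R, U.
Their circumcentre is (1/22, 65/22) with r² = 8845/242.
The farthest remaining point S is at distance² 2377/242 ≤ 8845/242.

8845/242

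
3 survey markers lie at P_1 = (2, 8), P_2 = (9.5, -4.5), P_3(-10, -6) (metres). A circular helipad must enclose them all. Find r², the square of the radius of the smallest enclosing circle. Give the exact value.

Side lengths²: P_1P_2² = 212.5, P_1P_3² = 340, P_2P_3² = 382.5.
Since P_2P_3² = 382.5 < 340 + 212.5 = 552.5, the triangle is acute, so the smallest enclosing circle is the circumcircle.
Circumcentre = (-0.5, -2), r² = 106.25.

106.25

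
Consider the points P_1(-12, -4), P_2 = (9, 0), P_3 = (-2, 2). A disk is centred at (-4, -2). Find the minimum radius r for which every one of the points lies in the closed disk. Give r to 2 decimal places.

The required radius is the distance from (-4, -2) to the farthest point.
Squared distances: 68, 173, 20.
Maximum is 173, attained at P_2.
r = √173 ≈ 13.15.

13.15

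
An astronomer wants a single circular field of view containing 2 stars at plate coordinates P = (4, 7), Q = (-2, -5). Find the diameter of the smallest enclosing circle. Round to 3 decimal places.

13.416

The smallest circle enclosing two points has them as diameter endpoints.
Centre = midpoint = (1, 1); r² = |PQ|²/4 = 180/4 = 45.
Diameter = 2r = 2√45 ≈ 13.416.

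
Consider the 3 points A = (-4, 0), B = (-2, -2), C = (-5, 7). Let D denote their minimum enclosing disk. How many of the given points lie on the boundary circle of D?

2

Side lengths²: AB² = 8, AC² = 50, BC² = 90.
Since BC² = 90 ≥ 50 + 8 = 58, the angle opposite BC is not acute, so the smallest enclosing circle has BC as diameter.
Centre = midpoint of BC = (-3.5, 2.5), r² = 90/4 = 22.5.
The points at distance exactly r from the centre are B, C — 2 points.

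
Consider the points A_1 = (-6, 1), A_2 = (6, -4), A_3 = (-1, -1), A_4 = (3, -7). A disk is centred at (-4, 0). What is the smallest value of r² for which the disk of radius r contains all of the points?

116

The required radius is the distance from (-4, 0) to the farthest point.
Squared distances: 5, 116, 10, 98.
Maximum is 116, attained at A_2.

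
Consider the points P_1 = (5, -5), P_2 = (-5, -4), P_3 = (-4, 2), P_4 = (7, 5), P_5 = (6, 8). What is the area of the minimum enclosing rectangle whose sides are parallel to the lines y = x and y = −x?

In coordinates u = x + y, v = x − y the rectangle is axis-aligned; the map (x,y)→(u,v) scales areas by 2.
u-values: 0, -9, -2, 12, 14; range = 14 − (-9) = 23.
v-values: 10, -1, -6, 2, -2; range = 10 − (-6) = 16.
Area = (23 × 16) / 2 = 184.

184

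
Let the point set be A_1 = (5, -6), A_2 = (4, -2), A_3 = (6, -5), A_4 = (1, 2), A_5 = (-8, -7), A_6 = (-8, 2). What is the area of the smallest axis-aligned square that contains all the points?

196

The bounding box has width 14 and height 9.
An axis-aligned square enclosing the set must have side ≥ max(width, height).
So the minimum side is max(14, 9) = 14.
Area = 14² = 196.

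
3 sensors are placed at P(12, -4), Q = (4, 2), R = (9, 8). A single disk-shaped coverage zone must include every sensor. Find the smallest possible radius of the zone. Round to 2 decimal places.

Side lengths²: PQ² = 100, PR² = 153, QR² = 61.
Since PR² = 153 < 100 + 61 = 161, the triangle is acute, so the smallest enclosing circle is the circumcircle.
Circumcentre = (265/26, 25/13), r² = 25925/676.
r = √(25925/676) ≈ 6.19.

6.19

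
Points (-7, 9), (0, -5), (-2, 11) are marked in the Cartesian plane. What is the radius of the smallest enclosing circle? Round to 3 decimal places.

Call the three points A, B, C in the order given.
Side lengths²: AB² = 245, AC² = 29, BC² = 260.
Since BC² = 260 < 245 + 29 = 274, the triangle is acute, so the smallest enclosing circle is the circumcircle.
Circumcentre = (-5/3, 35/12), r² = 9425/144.
r = √(9425/144) ≈ 8.090.

8.090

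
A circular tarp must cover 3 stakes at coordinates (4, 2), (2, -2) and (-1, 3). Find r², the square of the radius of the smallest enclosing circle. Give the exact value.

1105/121

Call the three points A, B, C in the order given.
Side lengths²: AB² = 20, AC² = 26, BC² = 34.
Since BC² = 34 < 26 + 20 = 46, the triangle is acute, so the smallest enclosing circle is the circumcircle.
Circumcentre = (13/11, 10/11), r² = 1105/121.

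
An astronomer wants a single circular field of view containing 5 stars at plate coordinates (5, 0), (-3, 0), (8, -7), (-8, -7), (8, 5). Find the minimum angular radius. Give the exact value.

A smallest enclosing disk is always determined by at most three of the input points on its boundary.
The farthest pair is (-8, -7)–(8, 5) with squared distance 400. The circle on this segment as diameter has centre (0, -1) and r² = 400/4 = 100.
Check (5, 0): distance² to centre = 26 ≤ 100, so it lies inside.
All remaining points lie in this disk, and no smaller disk contains both endpoints, so this is the minimum enclosing circle.
r = √100 = 10.

10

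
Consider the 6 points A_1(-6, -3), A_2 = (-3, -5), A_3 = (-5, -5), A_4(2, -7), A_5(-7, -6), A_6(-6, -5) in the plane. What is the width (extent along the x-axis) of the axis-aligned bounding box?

9

max x = 2, min x = -7, so width = 9.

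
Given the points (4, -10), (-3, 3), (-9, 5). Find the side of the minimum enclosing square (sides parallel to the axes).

15

The bounding box has width 13 and height 15.
An axis-aligned square enclosing the set must have side ≥ max(width, height).
So the minimum side is max(13, 15) = 15.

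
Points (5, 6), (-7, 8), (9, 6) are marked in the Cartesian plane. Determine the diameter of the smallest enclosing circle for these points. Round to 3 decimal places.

Call the three points A, B, C in the order given.
Side lengths²: AB² = 148, AC² = 16, BC² = 260.
Since BC² = 260 ≥ 148 + 16 = 164, the angle opposite BC is not acute, so the smallest enclosing circle has BC as diameter.
Centre = midpoint of BC = (1, 7), r² = 260/4 = 65.
Diameter = 2r = 2√65 ≈ 16.125.

16.125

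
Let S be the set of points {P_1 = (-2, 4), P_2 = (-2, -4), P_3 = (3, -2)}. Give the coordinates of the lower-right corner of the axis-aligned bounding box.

(3, -4)

x-range [-2, 3], y-range [-4, 4].
The lower-right corner is (3, -4).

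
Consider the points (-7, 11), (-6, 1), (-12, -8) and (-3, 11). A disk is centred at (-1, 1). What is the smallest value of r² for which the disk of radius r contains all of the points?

202

The required radius is the distance from (-1, 1) to the farthest point.
Squared distances: 136, 25, 202, 104.
Maximum is 202, attained at (-12, -8).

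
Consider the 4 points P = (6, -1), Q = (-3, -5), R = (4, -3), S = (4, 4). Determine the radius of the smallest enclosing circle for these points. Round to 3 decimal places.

5.701

The farthest pair is Q–S with squared distance 130. The circle on this segment as diameter has centre (0.5, -0.5) and r² = 130/4 = 32.5.
Check P: distance² to centre = 30.5 ≤ 32.5, so it lies inside.
All remaining points lie in this disk, and no smaller disk contains both endpoints, so this is the minimum enclosing circle.
r = √(32.5) ≈ 5.701.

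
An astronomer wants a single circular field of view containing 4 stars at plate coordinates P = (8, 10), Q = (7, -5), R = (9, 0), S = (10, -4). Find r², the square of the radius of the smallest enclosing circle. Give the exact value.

56.5

A smallest enclosing disk is always determined by at most three of the input points on its boundary.
The farthest pair is P–Q with squared distance 226. The circle on this segment as diameter has centre (7.5, 2.5) and r² = 226/4 = 56.5.
Check R: distance² to centre = 8.5 ≤ 56.5, so it lies inside.
All remaining points lie in this disk, and no smaller disk contains both endpoints, so this is the minimum enclosing circle.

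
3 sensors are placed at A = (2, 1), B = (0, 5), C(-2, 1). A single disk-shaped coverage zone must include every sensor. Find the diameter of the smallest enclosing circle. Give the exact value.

Side lengths²: AB² = 20, AC² = 16, BC² = 20.
Since BC² = 20 < 20 + 16 = 36, the triangle is acute, so the smallest enclosing circle is the circumcircle.
Circumcentre = (0, 2.5), r² = 6.25.
Diameter = 2r = 2√(6.25) = 5.

5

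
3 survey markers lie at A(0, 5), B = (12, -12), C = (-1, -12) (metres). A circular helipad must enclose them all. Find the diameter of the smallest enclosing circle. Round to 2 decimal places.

Side lengths²: AB² = 433, AC² = 290, BC² = 169.
Since AB² = 433 < 290 + 169 = 459, the triangle is acute, so the smallest enclosing circle is the circumcircle.
Circumcentre = (5.5, -131/34), r² = 62785/578.
Diameter = 2r = 2√(62785/578) ≈ 20.84.

20.84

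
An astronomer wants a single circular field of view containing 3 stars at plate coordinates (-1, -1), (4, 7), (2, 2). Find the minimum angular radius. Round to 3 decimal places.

4.717

Call the three points A, B, C in the order given.
Side lengths²: AB² = 89, AC² = 18, BC² = 29.
Since AB² = 89 ≥ 29 + 18 = 47, the angle opposite AB is not acute, so the smallest enclosing circle has AB as diameter.
Centre = midpoint of AB = (1.5, 3), r² = 89/4 = 22.25.
r = √(22.25) ≈ 4.717.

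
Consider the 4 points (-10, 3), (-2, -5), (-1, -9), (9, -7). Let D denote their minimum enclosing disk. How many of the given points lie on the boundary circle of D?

By Welzl's lemma the MEC is supported by two points (diametrically opposite) or three points (on a circumcircle).
The farthest pair is (-10, 3)–(9, -7) with squared distance 461. The circle on this segment as diameter has centre (-0.5, -2) and r² = 461/4 = 115.25.
Check (-2, -5): distance² to centre = 11.25 ≤ 115.25, so it lies inside.
All remaining points lie in this disk, and no smaller disk contains both endpoints, so this is the minimum enclosing circle.
The points at distance exactly r from the centre are (-10, 3), (9, -7) — 2 points.

2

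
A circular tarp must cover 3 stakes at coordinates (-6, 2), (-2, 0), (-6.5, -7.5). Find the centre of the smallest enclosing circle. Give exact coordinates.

(-153/26, -36/13)

Call the three points A, B, C in the order given.
Side lengths²: AB² = 20, AC² = 90.5, BC² = 76.5.
Since AC² = 90.5 < 76.5 + 20 = 96.5, the triangle is acute, so the smallest enclosing circle is the circumcircle.
Circumcentre = (-153/26, -36/13), r² = 15385/676.
Centre = (-153/26, -36/13).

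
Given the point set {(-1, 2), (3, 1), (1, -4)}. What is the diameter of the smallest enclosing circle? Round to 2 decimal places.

Call the three points A, B, C in the order given.
Side lengths²: AB² = 17, AC² = 40, BC² = 29.
Since AC² = 40 < 29 + 17 = 46, the triangle is acute, so the smallest enclosing circle is the circumcircle.
Circumcentre = (9/22, -19/22), r² = 2465/242.
Diameter = 2r = 2√(2465/242) ≈ 6.38.

6.38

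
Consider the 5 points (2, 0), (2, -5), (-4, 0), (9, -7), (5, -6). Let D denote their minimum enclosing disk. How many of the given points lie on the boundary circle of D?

A smallest enclosing disk is always determined by at most three of the input points on its boundary.
The farthest pair is (-4, 0)–(9, -7) with squared distance 218. The circle on this segment as diameter has centre (2.5, -3.5) and r² = 218/4 = 54.5.
Check (2, 0): distance² to centre = 12.5 ≤ 54.5, so it lies inside.
All remaining points lie in this disk, and no smaller disk contains both endpoints, so this is the minimum enclosing circle.
The points at distance exactly r from the centre are (-4, 0), (9, -7) — 2 points.

2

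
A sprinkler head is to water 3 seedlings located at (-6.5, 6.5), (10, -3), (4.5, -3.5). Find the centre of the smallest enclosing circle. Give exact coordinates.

(1.75, 1.75)

Call the three points A, B, C in the order given.
Side lengths²: AB² = 362.5, AC² = 221, BC² = 30.5.
Since AB² = 362.5 ≥ 221 + 30.5 = 251.5, the angle opposite AB is not acute, so the smallest enclosing circle has AB as diameter.
Centre = midpoint of AB = (1.75, 1.75), r² = 362.5/4 = 90.625.
Centre = (1.75, 1.75).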